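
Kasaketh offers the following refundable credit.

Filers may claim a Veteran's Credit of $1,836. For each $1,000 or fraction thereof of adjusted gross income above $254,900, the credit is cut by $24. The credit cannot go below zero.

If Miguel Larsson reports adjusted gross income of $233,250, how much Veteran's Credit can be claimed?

Veteran's Credit: $233,250 is at or below the $254,900 threshold, so the full $1,836 applies.

$1,836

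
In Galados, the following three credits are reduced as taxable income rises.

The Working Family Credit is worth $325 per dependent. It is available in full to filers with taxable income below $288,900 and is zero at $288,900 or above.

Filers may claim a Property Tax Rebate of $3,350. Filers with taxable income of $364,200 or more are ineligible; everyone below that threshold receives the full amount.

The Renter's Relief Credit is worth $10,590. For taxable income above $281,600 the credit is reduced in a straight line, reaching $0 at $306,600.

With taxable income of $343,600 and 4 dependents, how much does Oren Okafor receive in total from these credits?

$3,350

Working Family Credit: base = 4 × $325 = $1,300. $343,600 meets or exceeds the $288,900 cutoff, so the credit is $0.
Property Tax Rebate: $343,600 is below the $364,200 cutoff, so the full $3,350 applies.
Renter's Relief Credit: $343,600 is at or above $306,600, so the credit is $0.
Total: $0 + $3,350 + $0 = $3,350.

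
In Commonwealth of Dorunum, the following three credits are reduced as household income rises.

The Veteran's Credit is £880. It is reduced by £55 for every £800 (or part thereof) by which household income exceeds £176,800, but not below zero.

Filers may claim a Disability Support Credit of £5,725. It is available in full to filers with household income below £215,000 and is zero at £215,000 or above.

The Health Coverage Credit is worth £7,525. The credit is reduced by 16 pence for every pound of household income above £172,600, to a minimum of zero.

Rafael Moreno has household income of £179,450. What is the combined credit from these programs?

Veteran's Credit: income exceeds £176,800 by £2,650, which is 4 full-or-partial £800 increments; reduction = 4 × £55 = £220, leaving £660.
Disability Support Credit: £179,450 is below the £215,000 cutoff, so the full £5,725 applies.
Health Coverage Credit: 16% of the £6,850 excess over £172,600 is £1,096; credit = £7,525 − £1,096 = £6,429.
Total: £660 + £5,725 + £6,429 = £12,814.

£12,814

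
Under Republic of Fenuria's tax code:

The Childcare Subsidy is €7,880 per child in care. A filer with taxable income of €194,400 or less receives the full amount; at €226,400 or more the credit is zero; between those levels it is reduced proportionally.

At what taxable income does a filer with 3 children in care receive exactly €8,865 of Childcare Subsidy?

€214,400

Full credit = 3 × €7,880 = €23,640.
€8,865 is 8,865/23,640 of the full €23,640, so 14,775/23,640 of the €32,000 range has been used: income = €194,400 + €32,000 × 14,775/23,640 = €214,400.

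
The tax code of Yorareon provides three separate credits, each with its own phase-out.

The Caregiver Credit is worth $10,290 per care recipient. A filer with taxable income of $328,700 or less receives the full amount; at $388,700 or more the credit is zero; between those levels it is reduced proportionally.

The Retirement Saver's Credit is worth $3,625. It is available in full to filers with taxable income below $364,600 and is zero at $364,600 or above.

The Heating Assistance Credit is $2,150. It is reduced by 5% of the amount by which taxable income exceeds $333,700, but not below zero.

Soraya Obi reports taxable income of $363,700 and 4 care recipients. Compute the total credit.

Caregiver Credit: base = 4 × $10,290 = $41,160. $363,700 is $35,000 into a $60,000 phase-out range, leaving 25,000/60,000 of the credit: $41,160 × 25,000/60,000 = $17,150.
Retirement Saver's Credit: $363,700 is below the $364,600 cutoff, so the full $3,625 applies.
Heating Assistance Credit: 5% of the $30,000 excess over $333,700 is $1,500; credit = $2,150 − $1,500 = $650.
Total: $17,150 + $3,625 + $650 = $21,425.

$21,425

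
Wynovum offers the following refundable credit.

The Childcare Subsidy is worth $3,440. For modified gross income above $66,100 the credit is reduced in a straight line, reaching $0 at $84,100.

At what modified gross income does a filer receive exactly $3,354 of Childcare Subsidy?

$3,354 is 3,354/3,440 of the full $3,440, so 86/3,440 of the $18,000 range has been used: income = $66,100 + $18,000 × 86/3,440 = $66,550.

$66,550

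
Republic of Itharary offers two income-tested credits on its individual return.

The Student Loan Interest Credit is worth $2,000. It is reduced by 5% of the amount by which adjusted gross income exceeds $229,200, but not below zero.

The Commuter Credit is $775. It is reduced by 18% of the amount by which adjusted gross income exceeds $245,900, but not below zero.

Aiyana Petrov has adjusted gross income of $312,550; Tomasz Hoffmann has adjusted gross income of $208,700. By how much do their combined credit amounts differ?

$2,775

Aiyana ($312,550): Student Loan Interest Credit: 5% of the $83,350 excess over $229,200 is $4,167.50 ≥ base, so the credit is $0. Commuter Credit: 18% of the $66,650 excess over $245,900 is $11,997 ≥ base, so the credit is $0. total $0 + $0 = $0
Tomasz ($208,700): Student Loan Interest Credit: $208,700 is at or below the $229,200 threshold, so the full $2,000 applies. Commuter Credit: $208,700 is at or below the $245,900 threshold, so the full $775 applies. total $2,000 + $775 = $2,775
Difference: |$0 − $2,775| = $2,775.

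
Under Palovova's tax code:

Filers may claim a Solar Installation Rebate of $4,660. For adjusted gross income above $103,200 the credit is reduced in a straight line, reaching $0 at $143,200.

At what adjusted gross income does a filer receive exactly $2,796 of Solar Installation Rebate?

$2,796 is 2,796/4,660 of the full $4,660, so 1,864/4,660 of the $40,000 range has been used: income = $103,200 + $40,000 × 1,864/4,660 = $119,200.

$119,200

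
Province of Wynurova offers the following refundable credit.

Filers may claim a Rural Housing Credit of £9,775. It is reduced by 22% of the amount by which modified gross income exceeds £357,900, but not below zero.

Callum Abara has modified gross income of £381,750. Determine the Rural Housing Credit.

£4,528

Rural Housing Credit: 22% of the £23,850 excess over £357,900 is £5,247; credit = £9,775 − £5,247 = £4,528.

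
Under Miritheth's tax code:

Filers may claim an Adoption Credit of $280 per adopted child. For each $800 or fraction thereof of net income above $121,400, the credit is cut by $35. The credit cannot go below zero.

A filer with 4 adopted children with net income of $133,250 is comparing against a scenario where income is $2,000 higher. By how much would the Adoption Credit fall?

At $133,250 — base = 4 × $280 = $1,120. income exceeds $121,400 by $11,850, which is 15 full-or-partial $800 increments; reduction = 15 × $35 = $525, leaving $595.
At $135,250 — base = 4 × $280 = $1,120. income exceeds $121,400 by $13,850, which is 18 full-or-partial $800 increments; reduction = 18 × $35 = $630, leaving $490.
Lost: $595 − $490 = $105.

$105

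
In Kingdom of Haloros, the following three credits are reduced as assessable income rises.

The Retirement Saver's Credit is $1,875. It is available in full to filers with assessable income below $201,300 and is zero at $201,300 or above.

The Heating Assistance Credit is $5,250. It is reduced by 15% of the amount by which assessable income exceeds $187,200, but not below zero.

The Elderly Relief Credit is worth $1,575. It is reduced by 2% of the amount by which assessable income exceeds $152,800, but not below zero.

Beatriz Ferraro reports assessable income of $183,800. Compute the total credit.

Retirement Saver's Credit: $183,800 is below the $201,300 cutoff, so the full $1,875 applies.
Heating Assistance Credit: $183,800 is at or below the $187,200 threshold, so the full $5,250 applies.
Elderly Relief Credit: 2% of the $31,000 excess over $152,800 is $620; credit = $1,575 − $620 = $955.
Total: $1,875 + $5,250 + $955 = $8,080.

$8,080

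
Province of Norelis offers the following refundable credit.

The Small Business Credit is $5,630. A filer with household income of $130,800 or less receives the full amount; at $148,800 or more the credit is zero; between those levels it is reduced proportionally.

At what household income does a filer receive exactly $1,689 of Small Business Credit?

$1,689 is 1,689/5,630 of the full $5,630, so 3,941/5,630 of the $18,000 range has been used: income = $130,800 + $18,000 × 3,941/5,630 = $143,400.

$143,400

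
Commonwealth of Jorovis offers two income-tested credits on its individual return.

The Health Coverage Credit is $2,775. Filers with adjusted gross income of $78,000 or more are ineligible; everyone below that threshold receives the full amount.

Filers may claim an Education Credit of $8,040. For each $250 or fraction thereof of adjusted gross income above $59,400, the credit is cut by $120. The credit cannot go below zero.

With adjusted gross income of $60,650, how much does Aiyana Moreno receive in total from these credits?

$10,215

Health Coverage Credit: $60,650 is below the $78,000 cutoff, so the full $2,775 applies.
Education Credit: income exceeds $59,400 by $1,250, which is 5 full-or-partial $250 increments; reduction = 5 × $120 = $600, leaving $7,440.
Total: $2,775 + $7,440 = $10,215.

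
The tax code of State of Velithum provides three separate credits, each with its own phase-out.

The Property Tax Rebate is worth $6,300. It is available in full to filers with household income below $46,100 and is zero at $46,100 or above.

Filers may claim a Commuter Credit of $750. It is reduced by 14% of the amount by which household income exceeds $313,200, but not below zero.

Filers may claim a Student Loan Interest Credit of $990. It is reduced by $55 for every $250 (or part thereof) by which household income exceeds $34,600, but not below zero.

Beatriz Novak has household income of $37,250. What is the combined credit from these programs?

Property Tax Rebate: $37,250 is below the $46,100 cutoff, so the full $6,300 applies.
Commuter Credit: $37,250 is at or below the $313,200 threshold, so the full $750 applies.
Student Loan Interest Credit: income exceeds $34,600 by $2,650, which is 11 full-or-partial $250 increments; reduction = 11 × $55 = $605, leaving $385.
Total: $6,300 + $750 + $385 = $7,435.

$7,435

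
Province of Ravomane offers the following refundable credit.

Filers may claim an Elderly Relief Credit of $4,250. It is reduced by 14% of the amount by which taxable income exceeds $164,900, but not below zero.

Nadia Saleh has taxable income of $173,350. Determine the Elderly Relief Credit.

$3,067

Elderly Relief Credit: 14% of the $8,450 excess over $164,900 is $1,183; credit = $4,250 − $1,183 = $3,067.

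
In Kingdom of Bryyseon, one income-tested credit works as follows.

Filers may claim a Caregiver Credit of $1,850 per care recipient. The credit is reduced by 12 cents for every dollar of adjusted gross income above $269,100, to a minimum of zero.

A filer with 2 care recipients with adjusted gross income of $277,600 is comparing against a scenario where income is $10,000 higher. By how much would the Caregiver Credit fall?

$1,200

At $277,600 — base = 2 × $1,850 = $3,700. 12% of the $8,500 excess over $269,100 is $1,020; credit = $3,700 − $1,020 = $2,680.
At $287,600 — base = 2 × $1,850 = $3,700. 12% of the $18,500 excess over $269,100 is $2,220; credit = $3,700 − $2,220 = $1,480.
Lost: $2,680 − $1,480 = $1,200.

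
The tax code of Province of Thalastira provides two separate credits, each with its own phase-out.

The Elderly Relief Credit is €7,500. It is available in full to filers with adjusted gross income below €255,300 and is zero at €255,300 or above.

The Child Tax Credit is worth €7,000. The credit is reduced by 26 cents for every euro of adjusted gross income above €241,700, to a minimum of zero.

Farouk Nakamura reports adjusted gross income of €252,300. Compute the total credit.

Elderly Relief Credit: €252,300 is below the €255,300 cutoff, so the full €7,500 applies.
Child Tax Credit: 26% of the €10,600 excess over €241,700 is €2,756; credit = €7,000 − €2,756 = €4,244.
Total: €7,500 + €4,244 = €11,744.

€11,744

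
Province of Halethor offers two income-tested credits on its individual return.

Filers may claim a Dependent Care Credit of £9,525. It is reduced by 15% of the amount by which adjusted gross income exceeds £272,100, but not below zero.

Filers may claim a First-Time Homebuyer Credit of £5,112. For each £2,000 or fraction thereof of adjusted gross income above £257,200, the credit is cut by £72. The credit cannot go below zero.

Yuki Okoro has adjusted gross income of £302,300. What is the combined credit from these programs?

Dependent Care Credit: 15% of the £30,200 excess over £272,100 is £4,530; credit = £9,525 − £4,530 = £4,995.
First-Time Homebuyer Credit: income exceeds £257,200 by £45,100, which is 23 full-or-partial £2,000 increments; reduction = 23 × £72 = £1,656, leaving £3,456.
Total: £4,995 + £3,456 = £8,451.

£8,451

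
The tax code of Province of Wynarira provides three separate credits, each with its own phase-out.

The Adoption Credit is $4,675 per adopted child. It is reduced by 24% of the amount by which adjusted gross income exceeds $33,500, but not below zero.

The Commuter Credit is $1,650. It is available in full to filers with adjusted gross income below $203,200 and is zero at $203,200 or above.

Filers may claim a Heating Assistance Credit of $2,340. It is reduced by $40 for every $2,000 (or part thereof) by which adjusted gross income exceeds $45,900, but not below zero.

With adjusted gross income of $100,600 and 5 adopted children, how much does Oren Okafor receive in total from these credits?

$10,141

Adoption Credit: base = 5 × $4,675 = $23,375. 24% of the $67,100 excess over $33,500 is $16,104; credit = $23,375 − $16,104 = $7,271.
Commuter Credit: $100,600 is below the $203,200 cutoff, so the full $1,650 applies.
Heating Assistance Credit: income exceeds $45,900 by $54,700, which is 28 full-or-partial $2,000 increments; reduction = 28 × $40 = $1,120, leaving $1,220.
Total: $7,271 + $1,650 + $1,220 = $10,141.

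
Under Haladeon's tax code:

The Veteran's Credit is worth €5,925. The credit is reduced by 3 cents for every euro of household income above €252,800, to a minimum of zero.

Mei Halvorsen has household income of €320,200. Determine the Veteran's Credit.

€3,903

Veteran's Credit: 3% of the €67,400 excess over €252,800 is €2,022; credit = €5,925 − €2,022 = €3,903.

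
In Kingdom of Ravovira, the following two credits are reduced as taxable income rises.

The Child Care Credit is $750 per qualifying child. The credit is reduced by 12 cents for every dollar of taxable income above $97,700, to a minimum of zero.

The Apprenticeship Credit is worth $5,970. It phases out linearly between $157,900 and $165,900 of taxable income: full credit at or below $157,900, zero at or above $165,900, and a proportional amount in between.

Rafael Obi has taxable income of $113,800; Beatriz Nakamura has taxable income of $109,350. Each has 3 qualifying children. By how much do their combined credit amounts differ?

$534

Rafael ($113,800): Child Care Credit: base = 3 × $750 = $2,250. 12% of the $16,100 excess over $97,700 is $1,932; credit = $2,250 − $1,932 = $318. Apprenticeship Credit: $113,800 is at or below the $157,900 threshold, so the full $5,970 applies. total $318 + $5,970 = $6,288
Beatriz ($109,350): Child Care Credit: base = 3 × $750 = $2,250. 12% of the $11,650 excess over $97,700 is $1,398; credit = $2,250 − $1,398 = $852. Apprenticeship Credit: $109,350 is at or below the $157,900 threshold, so the full $5,970 applies. total $852 + $5,970 = $6,822
Difference: |$6,288 − $6,822| = $534.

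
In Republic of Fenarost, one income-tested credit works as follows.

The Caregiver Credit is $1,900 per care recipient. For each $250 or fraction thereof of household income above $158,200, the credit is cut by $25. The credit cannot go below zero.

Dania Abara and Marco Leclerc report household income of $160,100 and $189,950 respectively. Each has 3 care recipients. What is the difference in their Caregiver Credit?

$2,975

Dania ($160,100): Caregiver Credit: base = 3 × $1,900 = $5,700. income exceeds $158,200 by $1,900, which is 8 full-or-partial $250 increments; reduction = 8 × $25 = $200, leaving $5,500.
Marco ($189,950): Caregiver Credit: base = 3 × $1,900 = $5,700. income exceeds $158,200 by $31,750, which is 127 full-or-partial $250 increments; reduction = 127 × $25 = $3,175, leaving $2,525.
Difference: |$5,500 − $2,525| = $2,975.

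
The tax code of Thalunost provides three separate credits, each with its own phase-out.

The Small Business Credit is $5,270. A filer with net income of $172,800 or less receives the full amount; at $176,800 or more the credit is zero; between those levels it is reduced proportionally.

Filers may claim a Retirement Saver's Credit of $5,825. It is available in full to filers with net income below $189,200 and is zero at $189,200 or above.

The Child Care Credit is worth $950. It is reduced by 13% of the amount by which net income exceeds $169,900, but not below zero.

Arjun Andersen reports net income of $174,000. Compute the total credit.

Small Business Credit: $174,000 is $1,200 into a $4,000 phase-out range, leaving 2,800/4,000 of the credit: $5,270 × 2,800/4,000 = $3,689.
Retirement Saver's Credit: $174,000 is below the $189,200 cutoff, so the full $5,825 applies.
Child Care Credit: 13% of the $4,100 excess over $169,900 is $533; credit = $950 − $533 = $417.
Total: $3,689 + $5,825 + $417 = $9,931.

$9,931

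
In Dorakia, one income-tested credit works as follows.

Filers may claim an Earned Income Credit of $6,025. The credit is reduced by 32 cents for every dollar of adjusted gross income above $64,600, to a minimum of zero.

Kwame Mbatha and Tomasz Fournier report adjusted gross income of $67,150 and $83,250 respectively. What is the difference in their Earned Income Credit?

$5,152

Kwame ($67,150): Earned Income Credit: 32% of the $2,550 excess over $64,600 is $816; credit = $6,025 − $816 = $5,209.
Tomasz ($83,250): Earned Income Credit: 32% of the $18,650 excess over $64,600 is $5,968; credit = $6,025 − $5,968 = $57.
Difference: |$5,209 − $57| = $5,152.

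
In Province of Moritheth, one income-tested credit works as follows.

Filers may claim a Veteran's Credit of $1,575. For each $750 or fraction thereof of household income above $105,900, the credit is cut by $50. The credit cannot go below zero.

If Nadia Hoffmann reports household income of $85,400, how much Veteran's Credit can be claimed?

Veteran's Credit: $85,400 is at or below the $105,900 threshold, so the full $1,575 applies.

$1,575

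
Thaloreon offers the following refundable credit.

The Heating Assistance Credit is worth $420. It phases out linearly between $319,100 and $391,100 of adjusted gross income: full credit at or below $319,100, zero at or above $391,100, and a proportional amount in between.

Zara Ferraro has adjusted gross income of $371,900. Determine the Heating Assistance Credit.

$112

Heating Assistance Credit: $371,900 is $52,800 into a $72,000 phase-out range, leaving 19,200/72,000 of the credit: $420 × 19,200/72,000 = $112.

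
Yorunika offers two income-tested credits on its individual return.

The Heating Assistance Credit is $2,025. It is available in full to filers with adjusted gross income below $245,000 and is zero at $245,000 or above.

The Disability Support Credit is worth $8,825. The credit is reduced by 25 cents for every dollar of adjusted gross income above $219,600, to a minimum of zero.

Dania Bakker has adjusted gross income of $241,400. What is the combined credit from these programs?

$5,400

Heating Assistance Credit: $241,400 is below the $245,000 cutoff, so the full $2,025 applies.
Disability Support Credit: 25% of the $21,800 excess over $219,600 is $5,450; credit = $8,825 − $5,450 = $3,375.
Total: $2,025 + $3,375 = $5,400.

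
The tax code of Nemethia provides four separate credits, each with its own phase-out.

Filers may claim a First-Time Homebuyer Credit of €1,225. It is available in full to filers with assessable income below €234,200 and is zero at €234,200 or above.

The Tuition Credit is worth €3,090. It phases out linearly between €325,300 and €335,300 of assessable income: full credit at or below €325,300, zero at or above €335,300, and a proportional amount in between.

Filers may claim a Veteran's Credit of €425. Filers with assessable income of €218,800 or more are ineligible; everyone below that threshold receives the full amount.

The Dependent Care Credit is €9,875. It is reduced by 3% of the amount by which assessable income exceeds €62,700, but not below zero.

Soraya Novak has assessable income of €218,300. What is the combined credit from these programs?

First-Time Homebuyer Credit: €218,300 is below the €234,200 cutoff, so the full €1,225 applies.
Tuition Credit: €218,300 is at or below the €325,300 threshold, so the full €3,090 applies.
Veteran's Credit: €218,300 is below the €218,800 cutoff, so the full €425 applies.
Dependent Care Credit: 3% of the €155,600 excess over €62,700 is €4,668; credit = €9,875 − €4,668 = €5,207.
Total: €1,225 + €3,090 + €425 + €5,207 = €9,947.

€9,947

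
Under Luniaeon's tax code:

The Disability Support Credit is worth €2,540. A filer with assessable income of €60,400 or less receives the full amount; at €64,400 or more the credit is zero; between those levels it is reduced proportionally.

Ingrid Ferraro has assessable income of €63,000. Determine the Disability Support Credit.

Disability Support Credit: €63,000 is €2,600 into a €4,000 phase-out range, leaving 1,400/4,000 of the credit: €2,540 × 1,400/4,000 = €889.

€889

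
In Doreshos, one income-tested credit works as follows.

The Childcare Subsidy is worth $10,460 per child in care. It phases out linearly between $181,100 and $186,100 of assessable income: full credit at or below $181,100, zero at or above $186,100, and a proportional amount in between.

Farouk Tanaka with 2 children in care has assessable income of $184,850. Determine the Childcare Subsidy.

$5,230

Childcare Subsidy: base = 2 × $10,460 = $20,920. $184,850 is $3,750 into a $5,000 phase-out range, leaving 1,250/5,000 of the credit: $20,920 × 1,250/5,000 = $5,230.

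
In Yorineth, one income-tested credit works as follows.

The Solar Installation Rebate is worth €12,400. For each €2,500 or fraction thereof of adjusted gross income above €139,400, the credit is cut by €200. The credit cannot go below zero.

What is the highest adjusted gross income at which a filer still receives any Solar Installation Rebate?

€291,900

After 61 increments the reduction is 61 × €200 = €12,200, leaving €200; one more increment wipes it out. Increment 61 ends at excess 61 × €2,500 = €152,500, so the highest qualifying income is €139,400 + €152,500 = €291,900.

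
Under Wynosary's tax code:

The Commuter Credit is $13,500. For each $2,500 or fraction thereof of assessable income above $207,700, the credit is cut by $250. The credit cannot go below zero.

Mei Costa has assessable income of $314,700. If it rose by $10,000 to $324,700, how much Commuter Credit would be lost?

At $314,700 — income exceeds $207,700 by $107,000, which is 43 full-or-partial $2,500 increments; reduction = 43 × $250 = $10,750, leaving $2,750.
At $324,700 — income exceeds $207,700 by $117,000, which is 47 full-or-partial $2,500 increments; reduction = 47 × $250 = $11,750, leaving $1,750.
Lost: $2,750 − $1,750 = $1,000.

$1,000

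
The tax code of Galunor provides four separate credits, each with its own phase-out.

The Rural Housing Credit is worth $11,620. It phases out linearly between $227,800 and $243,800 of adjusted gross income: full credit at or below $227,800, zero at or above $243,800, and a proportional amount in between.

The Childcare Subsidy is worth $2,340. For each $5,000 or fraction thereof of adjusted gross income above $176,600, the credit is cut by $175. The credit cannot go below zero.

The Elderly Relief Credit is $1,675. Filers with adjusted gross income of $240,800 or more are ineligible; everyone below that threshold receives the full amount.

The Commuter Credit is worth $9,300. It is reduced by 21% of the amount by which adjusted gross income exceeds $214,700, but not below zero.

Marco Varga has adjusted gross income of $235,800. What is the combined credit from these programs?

Rural Housing Credit: $235,800 is $8,000 into a $16,000 phase-out range, leaving 8,000/16,000 of the credit: $11,620 × 8,000/16,000 = $5,810.
Childcare Subsidy: income exceeds $176,600 by $59,200, which is 12 full-or-partial $5,000 increments; reduction = 12 × $175 = $2,100, leaving $240.
Elderly Relief Credit: $235,800 is below the $240,800 cutoff, so the full $1,675 applies.
Commuter Credit: 21% of the $21,100 excess over $214,700 is $4,431; credit = $9,300 − $4,431 = $4,869.
Total: $5,810 + $240 + $1,675 + $4,869 = $12,594.

$12,594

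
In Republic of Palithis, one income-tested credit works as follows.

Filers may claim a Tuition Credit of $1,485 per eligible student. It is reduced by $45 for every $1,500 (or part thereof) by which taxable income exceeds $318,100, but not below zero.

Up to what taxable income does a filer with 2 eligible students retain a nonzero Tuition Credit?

Full credit = 2 × $1,485 = $2,970.
After 65 increments the reduction is 65 × $45 = $2,925, leaving $45; one more increment wipes it out. Increment 65 ends at excess 65 × $1,500 = $97,500, so the highest qualifying income is $318,100 + $97,500 = $415,600.

$415,600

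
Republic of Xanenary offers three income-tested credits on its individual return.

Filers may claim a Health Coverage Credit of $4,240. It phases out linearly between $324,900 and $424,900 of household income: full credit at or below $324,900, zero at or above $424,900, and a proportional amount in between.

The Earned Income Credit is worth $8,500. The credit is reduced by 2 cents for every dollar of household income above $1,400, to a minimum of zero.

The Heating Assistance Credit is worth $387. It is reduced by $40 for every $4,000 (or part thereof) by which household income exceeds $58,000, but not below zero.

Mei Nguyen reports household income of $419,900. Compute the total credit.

Health Coverage Credit: $419,900 is $95,000 into a $100,000 phase-out range, leaving 5,000/100,000 of the credit: $4,240 × 5,000/100,000 = $212.
Earned Income Credit: 2% of the $418,500 excess over $1,400 is $8,370; credit = $8,500 − $8,370 = $130.
Heating Assistance Credit: income exceeds $58,000 by $361,900 → 91 increments × $40 = $3,640 ≥ base, so the credit is $0.
Total: $212 + $130 + $0 = $342.

$342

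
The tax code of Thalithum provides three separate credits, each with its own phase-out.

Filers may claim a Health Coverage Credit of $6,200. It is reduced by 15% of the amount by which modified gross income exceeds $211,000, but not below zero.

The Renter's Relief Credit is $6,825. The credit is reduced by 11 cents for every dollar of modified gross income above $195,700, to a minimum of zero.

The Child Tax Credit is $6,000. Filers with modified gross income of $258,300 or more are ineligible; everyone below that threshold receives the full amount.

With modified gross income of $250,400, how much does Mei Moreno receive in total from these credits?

$7,098

Health Coverage Credit: 15% of the $39,400 excess over $211,000 is $5,910; credit = $6,200 − $5,910 = $290.
Renter's Relief Credit: 11% of the $54,700 excess over $195,700 is $6,017; credit = $6,825 − $6,017 = $808.
Child Tax Credit: $250,400 is below the $258,300 cutoff, so the full $6,000 applies.
Total: $290 + $808 + $6,000 = $7,098.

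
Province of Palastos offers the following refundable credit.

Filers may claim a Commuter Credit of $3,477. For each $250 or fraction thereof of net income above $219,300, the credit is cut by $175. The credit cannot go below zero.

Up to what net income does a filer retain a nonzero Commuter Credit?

After 19 increments the reduction is 19 × $175 = $3,325, leaving $152; one more increment wipes it out. Increment 19 ends at excess 19 × $250 = $4,750, so the highest qualifying income is $219,300 + $4,750 = $224,050.

$224,050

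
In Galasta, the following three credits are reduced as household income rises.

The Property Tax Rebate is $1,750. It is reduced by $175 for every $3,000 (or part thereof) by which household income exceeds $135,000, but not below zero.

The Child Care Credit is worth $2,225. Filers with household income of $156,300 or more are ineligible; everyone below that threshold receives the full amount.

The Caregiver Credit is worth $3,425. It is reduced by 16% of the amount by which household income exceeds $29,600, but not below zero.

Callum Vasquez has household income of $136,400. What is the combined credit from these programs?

$3,800

Property Tax Rebate: income exceeds $135,000 by $1,400, which is 1 full-or-partial $3,000 increment; reduction = 1 × $175 = $175, leaving $1,575.
Child Care Credit: $136,400 is below the $156,300 cutoff, so the full $2,225 applies.
Caregiver Credit: 16% of the $106,800 excess over $29,600 is $17,088 ≥ base, so the credit is $0.
Total: $1,575 + $2,225 + $0 = $3,800.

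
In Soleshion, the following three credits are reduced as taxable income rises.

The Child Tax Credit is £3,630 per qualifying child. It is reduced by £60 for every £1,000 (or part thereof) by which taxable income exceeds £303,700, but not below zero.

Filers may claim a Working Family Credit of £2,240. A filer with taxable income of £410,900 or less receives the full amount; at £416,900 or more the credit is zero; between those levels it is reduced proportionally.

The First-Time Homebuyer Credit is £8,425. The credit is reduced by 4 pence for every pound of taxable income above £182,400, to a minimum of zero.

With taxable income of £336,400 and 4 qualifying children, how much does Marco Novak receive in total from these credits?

£17,045

Child Tax Credit: base = 4 × £3,630 = £14,520. income exceeds £303,700 by £32,700, which is 33 full-or-partial £1,000 increments; reduction = 33 × £60 = £1,980, leaving £12,540.
Working Family Credit: £336,400 is at or below the £410,900 threshold, so the full £2,240 applies.
First-Time Homebuyer Credit: 4% of the £154,000 excess over £182,400 is £6,160; credit = £8,425 − £6,160 = £2,265.
Total: £12,540 + £2,240 + £2,265 = £17,045.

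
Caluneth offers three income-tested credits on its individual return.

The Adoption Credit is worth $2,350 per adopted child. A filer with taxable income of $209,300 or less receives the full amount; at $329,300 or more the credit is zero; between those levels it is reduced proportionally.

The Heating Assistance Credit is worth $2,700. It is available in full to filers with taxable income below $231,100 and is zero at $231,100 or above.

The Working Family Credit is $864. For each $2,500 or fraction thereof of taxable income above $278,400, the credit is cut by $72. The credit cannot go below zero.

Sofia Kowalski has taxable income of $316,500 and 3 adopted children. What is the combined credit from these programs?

$752

Adoption Credit: base = 3 × $2,350 = $7,050. $316,500 is $107,200 into a $120,000 phase-out range, leaving 12,800/120,000 of the credit: $7,050 × 12,800/120,000 = $752.
Heating Assistance Credit: $316,500 meets or exceeds the $231,100 cutoff, so the credit is $0.
Working Family Credit: income exceeds $278,400 by $38,100 → 16 increments × $72 = $1,152 ≥ base, so the credit is $0.
Total: $752 + $0 + $0 = $752.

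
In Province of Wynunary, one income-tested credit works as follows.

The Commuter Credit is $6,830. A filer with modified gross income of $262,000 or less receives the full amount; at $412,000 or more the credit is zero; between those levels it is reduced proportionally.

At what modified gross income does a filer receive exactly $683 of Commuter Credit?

$397,000

$683 is 683/6,830 of the full $6,830, so 6,147/6,830 of the $150,000 range has been used: income = $262,000 + $150,000 × 6,147/6,830 = $397,000.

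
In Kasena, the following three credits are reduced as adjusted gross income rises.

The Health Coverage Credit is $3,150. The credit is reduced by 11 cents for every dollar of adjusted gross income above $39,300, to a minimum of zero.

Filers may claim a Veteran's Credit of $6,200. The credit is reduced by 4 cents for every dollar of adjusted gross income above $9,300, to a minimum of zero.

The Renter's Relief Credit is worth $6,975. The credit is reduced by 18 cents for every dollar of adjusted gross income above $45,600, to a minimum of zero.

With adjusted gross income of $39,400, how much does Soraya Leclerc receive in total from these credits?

Health Coverage Credit: 11% of the $100 excess over $39,300 is $11; credit = $3,150 − $11 = $3,139.
Veteran's Credit: 4% of the $30,100 excess over $9,300 is $1,204; credit = $6,200 − $1,204 = $4,996.
Renter's Relief Credit: $39,400 is at or below the $45,600 threshold, so the full $6,975 applies.
Total: $3,139 + $4,996 + $6,975 = $15,110.

$15,110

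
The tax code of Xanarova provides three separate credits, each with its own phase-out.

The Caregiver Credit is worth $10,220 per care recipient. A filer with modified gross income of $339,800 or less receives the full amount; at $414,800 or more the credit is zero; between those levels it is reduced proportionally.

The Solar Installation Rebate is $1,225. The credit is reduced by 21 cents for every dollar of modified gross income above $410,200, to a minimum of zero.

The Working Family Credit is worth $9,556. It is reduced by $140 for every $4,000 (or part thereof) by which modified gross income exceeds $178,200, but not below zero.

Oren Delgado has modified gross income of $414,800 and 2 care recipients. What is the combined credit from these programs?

$1,415

Caregiver Credit: base = 2 × $10,220 = $20,440. $414,800 is at or above $414,800, so the credit is $0.
Solar Installation Rebate: 21% of the $4,600 excess over $410,200 is $966; credit = $1,225 − $966 = $259.
Working Family Credit: income exceeds $178,200 by $236,600, which is 60 full-or-partial $4,000 increments; reduction = 60 × $140 = $8,400, leaving $1,156.
Total: $0 + $259 + $1,156 = $1,415.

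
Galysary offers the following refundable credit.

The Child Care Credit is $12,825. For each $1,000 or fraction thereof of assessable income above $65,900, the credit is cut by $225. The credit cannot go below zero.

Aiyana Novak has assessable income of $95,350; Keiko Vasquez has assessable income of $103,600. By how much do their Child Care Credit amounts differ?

$1,800

Aiyana ($95,350): Child Care Credit: income exceeds $65,900 by $29,450, which is 30 full-or-partial $1,000 increments; reduction = 30 × $225 = $6,750, leaving $6,075.
Keiko ($103,600): Child Care Credit: income exceeds $65,900 by $37,700, which is 38 full-or-partial $1,000 increments; reduction = 38 × $225 = $8,550, leaving $4,275.
Difference: |$6,075 − $4,275| = $1,800.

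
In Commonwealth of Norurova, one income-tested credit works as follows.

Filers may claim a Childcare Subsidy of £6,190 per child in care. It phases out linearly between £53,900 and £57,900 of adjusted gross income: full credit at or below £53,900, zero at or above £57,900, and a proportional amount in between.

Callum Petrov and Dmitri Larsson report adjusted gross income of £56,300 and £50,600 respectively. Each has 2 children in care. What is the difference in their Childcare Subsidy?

£7,428

Callum (£56,300): Childcare Subsidy: base = 2 × £6,190 = £12,380. £56,300 is £2,400 into a £4,000 phase-out range, leaving 1,600/4,000 of the credit: £12,380 × 1,600/4,000 = £4,952.
Dmitri (£50,600): Childcare Subsidy: base = 2 × £6,190 = £12,380. £50,600 is at or below the £53,900 threshold, so the full £12,380 applies.
Difference: |£4,952 − £12,380| = £7,428.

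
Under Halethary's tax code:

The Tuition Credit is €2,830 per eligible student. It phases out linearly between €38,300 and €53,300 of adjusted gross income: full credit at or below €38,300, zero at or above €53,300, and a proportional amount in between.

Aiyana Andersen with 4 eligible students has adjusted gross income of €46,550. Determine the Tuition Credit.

Tuition Credit: base = 4 × €2,830 = €11,320. €46,550 is €8,250 into a €15,000 phase-out range, leaving 6,750/15,000 of the credit: €11,320 × 6,750/15,000 = €5,094.

€5,094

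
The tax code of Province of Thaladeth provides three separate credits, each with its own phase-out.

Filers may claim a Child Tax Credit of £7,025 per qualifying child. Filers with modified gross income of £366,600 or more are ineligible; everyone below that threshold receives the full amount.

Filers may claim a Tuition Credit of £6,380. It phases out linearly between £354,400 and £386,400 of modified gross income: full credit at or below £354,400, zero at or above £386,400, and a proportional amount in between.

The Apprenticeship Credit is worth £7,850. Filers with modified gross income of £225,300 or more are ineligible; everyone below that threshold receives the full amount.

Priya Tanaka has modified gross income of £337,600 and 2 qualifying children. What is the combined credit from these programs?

£20,430

Child Tax Credit: base = 2 × £7,025 = £14,050. £337,600 is below the £366,600 cutoff, so the full £14,050 applies.
Tuition Credit: £337,600 is at or below the £354,400 threshold, so the full £6,380 applies.
Apprenticeship Credit: £337,600 meets or exceeds the £225,300 cutoff, so the credit is £0.
Total: £14,050 + £6,380 + £0 = £20,430.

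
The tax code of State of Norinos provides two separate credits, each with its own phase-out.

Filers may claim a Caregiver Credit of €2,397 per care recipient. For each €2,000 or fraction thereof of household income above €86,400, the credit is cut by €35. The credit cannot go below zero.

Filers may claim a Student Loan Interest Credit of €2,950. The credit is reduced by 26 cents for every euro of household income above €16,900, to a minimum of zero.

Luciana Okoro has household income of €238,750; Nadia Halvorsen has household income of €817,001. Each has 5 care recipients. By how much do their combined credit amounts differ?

€9,290

Luciana (€238,750): Caregiver Credit: base = 5 × €2,397 = €11,985. income exceeds €86,400 by €152,350, which is 77 full-or-partial €2,000 increments; reduction = 77 × €35 = €2,695, leaving €9,290. Student Loan Interest Credit: 26% of the €221,850 excess over €16,900 is €57,681 ≥ base, so the credit is €0. total €9,290 + €0 = €9,290
Nadia (€817,001): Caregiver Credit: base = 5 × €2,397 = €11,985. income exceeds €86,400 by €730,601 → 366 increments × €35 = €12,810 ≥ base, so the credit is €0. Student Loan Interest Credit: 26% of the €800,101 excess over €16,900 is €208,026.26 ≥ base, so the credit is €0. total €0 + €0 = €0
Difference: |€9,290 − €0| = €9,290.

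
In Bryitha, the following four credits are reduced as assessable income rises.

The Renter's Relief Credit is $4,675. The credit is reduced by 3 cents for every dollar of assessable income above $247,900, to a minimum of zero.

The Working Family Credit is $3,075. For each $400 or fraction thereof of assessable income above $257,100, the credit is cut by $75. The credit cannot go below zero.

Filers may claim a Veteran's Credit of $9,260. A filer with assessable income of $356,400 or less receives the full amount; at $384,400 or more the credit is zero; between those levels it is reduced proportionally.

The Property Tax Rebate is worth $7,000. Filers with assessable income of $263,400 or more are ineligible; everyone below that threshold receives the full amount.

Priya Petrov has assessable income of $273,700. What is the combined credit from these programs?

Renter's Relief Credit: 3% of the $25,800 excess over $247,900 is $774; credit = $4,675 − $774 = $3,901.
Working Family Credit: income exceeds $257,100 by $16,600 → 42 increments × $75 = $3,150 ≥ base, so the credit is $0.
Veteran's Credit: $273,700 is at or below the $356,400 threshold, so the full $9,260 applies.
Property Tax Rebate: $273,700 meets or exceeds the $263,400 cutoff, so the credit is $0.
Total: $3,901 + $0 + $9,260 + $0 = $13,161.

$13,161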